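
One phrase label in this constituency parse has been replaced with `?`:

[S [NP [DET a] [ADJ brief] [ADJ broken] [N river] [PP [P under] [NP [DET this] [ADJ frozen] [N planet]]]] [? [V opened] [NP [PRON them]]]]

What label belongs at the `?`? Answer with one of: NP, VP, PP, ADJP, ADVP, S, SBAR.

The `?` node immediately contains: V 'opened', NP. That is the internal structure of a verb phrase, so the label is VP.

VP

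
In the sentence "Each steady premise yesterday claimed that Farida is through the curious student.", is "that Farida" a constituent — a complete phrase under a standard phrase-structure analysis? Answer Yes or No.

No

The smallest constituent containing the whole sequence is the subordinate clause [SBAR that Farida is through the curious student], but the sequence is only part of it — it straddles the boundary between complementizer "that" and clause "Farida is through the curious student".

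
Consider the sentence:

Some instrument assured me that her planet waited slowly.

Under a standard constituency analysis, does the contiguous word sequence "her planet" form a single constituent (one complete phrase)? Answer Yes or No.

The sequence corresponds to a single NP node — the noun phrase "her planet".

Yes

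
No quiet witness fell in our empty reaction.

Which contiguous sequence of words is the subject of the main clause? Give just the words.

In the main clause the verb is "fell"; the NP preceding it, "no quiet witness", is the subject.

no quiet witness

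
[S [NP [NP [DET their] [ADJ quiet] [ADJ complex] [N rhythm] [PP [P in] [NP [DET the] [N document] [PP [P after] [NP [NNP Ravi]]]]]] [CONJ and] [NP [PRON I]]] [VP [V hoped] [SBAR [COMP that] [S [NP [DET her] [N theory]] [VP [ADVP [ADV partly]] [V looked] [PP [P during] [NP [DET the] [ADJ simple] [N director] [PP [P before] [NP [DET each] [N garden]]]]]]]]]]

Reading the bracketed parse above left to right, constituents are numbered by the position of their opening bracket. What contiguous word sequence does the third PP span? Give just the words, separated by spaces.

during the simple director before each garden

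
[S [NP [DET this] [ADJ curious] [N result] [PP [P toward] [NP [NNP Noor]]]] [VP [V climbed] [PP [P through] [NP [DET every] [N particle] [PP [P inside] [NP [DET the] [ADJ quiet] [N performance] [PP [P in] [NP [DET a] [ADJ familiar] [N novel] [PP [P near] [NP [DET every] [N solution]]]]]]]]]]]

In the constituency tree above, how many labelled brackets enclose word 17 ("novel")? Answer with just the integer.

9

The word sits inside N, which is inside NP, inside PP, inside NP, inside PP, inside NP, inside PP, inside VP, inside S — 9 brackets in all.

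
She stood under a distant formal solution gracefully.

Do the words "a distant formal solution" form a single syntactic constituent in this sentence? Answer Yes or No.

The sequence corresponds to a single NP node — the noun phrase "a distant formal solution".

Yes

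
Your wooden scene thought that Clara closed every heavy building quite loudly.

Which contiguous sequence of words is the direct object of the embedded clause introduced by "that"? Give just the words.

The verb of the embedded clause introduced by "that" is "closed"; its direct object is the NP "every heavy building".

every heavy building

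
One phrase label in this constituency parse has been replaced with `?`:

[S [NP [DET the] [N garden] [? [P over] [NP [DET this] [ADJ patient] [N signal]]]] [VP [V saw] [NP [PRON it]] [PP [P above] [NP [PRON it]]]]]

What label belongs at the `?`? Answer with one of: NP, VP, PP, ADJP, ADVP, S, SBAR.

Looking at what the `?` directly dominates — P 'over', NP — this is a prepositional phrase (PP).

PP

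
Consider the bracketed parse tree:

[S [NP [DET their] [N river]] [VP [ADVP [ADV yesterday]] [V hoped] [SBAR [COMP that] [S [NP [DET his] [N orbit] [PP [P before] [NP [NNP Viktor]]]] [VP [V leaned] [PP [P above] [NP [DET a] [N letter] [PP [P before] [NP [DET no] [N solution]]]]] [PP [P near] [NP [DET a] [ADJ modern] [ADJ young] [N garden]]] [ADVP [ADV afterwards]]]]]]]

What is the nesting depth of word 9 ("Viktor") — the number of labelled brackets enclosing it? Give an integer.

8

The word sits inside NNP, which is inside NP, inside PP, inside NP, inside S, inside SBAR, inside VP, inside S — 8 brackets in all.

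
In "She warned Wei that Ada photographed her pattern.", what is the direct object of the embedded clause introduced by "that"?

her pattern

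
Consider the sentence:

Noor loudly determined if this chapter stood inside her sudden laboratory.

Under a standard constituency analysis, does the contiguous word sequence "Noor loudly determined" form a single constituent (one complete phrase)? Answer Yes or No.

No

The sequence begins inside the noun phrase "Noor" and ends inside the verb phrase "loudly determined if this chapter stood inside her sudden laboratory"; it crosses a phrase boundary, so no single node in the tree spans exactly those words.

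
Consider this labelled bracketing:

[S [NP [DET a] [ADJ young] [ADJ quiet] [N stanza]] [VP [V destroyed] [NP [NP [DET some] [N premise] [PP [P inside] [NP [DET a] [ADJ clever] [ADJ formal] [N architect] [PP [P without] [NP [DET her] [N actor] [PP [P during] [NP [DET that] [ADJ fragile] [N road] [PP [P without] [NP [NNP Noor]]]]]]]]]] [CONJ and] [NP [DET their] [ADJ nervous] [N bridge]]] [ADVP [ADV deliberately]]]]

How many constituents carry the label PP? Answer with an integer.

Listing each PP by its span: [PP inside a clever formal architect without her actor during that fragile road without Noor]; [PP without her actor during that fragile road without Noor]; [PP during that fragile road without Noor]; [PP without Noor] — that makes 4.

4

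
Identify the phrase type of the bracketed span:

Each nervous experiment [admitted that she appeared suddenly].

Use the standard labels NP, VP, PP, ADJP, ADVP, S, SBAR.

"admitted" is the head of the bracketed span, so the span is a verb phrase: VP.

VP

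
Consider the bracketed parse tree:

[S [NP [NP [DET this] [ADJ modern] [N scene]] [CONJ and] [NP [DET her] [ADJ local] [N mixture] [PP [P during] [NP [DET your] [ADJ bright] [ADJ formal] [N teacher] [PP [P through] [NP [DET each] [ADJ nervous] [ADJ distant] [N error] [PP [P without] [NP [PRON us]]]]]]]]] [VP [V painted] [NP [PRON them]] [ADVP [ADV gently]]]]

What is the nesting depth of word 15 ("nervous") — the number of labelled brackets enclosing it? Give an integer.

The word sits inside ADJ, which is inside NP, inside PP, inside NP, inside PP, inside NP, inside NP, inside S — 8 brackets in all.

8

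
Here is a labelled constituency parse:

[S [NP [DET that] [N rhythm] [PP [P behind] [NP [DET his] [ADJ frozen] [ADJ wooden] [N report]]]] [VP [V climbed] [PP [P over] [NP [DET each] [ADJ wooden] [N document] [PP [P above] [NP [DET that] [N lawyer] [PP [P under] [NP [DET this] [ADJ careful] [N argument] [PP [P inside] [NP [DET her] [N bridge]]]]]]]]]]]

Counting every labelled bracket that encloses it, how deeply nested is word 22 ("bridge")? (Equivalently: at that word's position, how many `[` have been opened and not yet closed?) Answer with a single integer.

11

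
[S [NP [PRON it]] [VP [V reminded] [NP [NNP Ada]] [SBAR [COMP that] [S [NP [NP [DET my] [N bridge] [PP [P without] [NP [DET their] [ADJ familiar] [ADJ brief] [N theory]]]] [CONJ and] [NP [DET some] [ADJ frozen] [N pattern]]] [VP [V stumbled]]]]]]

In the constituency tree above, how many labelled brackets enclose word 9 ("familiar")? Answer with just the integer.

Counting open brackets not yet closed at "familiar": [S [VP [SBAR [S [NP [NP [PP [NP [ADJ = 9.

9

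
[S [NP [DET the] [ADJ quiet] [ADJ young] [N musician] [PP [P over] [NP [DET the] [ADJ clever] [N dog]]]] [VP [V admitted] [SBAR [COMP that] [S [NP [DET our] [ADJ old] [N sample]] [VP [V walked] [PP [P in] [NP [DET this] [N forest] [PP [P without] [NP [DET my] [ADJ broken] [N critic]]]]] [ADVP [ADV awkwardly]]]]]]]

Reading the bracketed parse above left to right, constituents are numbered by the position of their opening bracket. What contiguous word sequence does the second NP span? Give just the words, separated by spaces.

the clever dog

The NP opening brackets appear, in order, over: "the quiet young musician over the clever dog"; "the clever dog"; "our old sample"; "this forest without my broken critic"; "my broken critic". The second one spans "the clever dog".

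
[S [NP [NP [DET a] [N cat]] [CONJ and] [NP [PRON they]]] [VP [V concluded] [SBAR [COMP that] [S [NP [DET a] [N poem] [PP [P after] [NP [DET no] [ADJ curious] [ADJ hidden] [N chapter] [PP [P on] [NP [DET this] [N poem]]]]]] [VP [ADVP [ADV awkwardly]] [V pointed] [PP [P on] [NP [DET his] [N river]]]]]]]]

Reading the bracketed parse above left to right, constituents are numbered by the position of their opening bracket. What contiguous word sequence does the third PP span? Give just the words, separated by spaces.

Opening `[PP` markers occur at word positions 9, 14, 19; the third of these opens the constituent [PP on his river].

on his river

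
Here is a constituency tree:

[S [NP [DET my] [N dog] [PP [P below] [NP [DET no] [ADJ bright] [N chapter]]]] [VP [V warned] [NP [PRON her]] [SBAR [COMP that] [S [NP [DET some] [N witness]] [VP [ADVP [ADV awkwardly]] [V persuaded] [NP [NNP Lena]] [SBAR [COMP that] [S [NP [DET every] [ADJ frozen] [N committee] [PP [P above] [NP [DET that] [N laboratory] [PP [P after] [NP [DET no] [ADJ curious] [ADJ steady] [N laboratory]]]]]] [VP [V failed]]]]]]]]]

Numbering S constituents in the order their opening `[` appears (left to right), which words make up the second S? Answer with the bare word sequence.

some witness awkwardly persuaded Lena that every frozen committee above that laboratory after no curious steady laboratory failed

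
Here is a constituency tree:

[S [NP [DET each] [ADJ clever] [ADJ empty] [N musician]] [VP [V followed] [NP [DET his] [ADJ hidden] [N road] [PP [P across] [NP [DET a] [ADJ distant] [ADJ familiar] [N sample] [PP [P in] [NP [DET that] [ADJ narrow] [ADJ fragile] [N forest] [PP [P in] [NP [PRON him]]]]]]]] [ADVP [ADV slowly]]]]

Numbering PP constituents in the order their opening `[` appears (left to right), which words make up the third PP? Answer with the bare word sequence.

Opening `[PP` markers occur at word positions 9, 14, 19; the third of these opens the constituent [PP in him].

in him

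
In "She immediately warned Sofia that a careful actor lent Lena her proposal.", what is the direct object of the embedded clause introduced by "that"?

her proposal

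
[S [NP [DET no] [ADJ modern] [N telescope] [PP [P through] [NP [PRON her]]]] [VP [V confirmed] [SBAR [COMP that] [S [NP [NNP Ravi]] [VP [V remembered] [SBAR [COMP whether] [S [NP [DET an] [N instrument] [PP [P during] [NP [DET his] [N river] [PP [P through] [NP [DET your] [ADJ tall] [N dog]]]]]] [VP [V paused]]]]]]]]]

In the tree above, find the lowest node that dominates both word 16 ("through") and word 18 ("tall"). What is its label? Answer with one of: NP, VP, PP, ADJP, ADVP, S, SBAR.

PP

The smallest bracket enclosing both words is [PP through your tall dog], so the label is PP.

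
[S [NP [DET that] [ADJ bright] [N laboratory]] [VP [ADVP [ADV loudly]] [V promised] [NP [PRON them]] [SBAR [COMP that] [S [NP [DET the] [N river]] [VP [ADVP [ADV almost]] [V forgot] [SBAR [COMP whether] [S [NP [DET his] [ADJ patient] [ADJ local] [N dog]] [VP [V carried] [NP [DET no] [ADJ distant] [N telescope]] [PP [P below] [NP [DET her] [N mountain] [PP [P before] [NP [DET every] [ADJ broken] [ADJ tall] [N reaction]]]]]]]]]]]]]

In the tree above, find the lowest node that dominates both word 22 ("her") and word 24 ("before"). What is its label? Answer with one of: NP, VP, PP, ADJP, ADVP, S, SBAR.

NP

Word 22 lies under S → VP → SBAR → S → VP → SBAR → S → VP → PP → NP → DET; word 24 lies under S → VP → SBAR → S → VP → SBAR → S → VP → PP → NP → PP → P. The lowest shared node is the NP.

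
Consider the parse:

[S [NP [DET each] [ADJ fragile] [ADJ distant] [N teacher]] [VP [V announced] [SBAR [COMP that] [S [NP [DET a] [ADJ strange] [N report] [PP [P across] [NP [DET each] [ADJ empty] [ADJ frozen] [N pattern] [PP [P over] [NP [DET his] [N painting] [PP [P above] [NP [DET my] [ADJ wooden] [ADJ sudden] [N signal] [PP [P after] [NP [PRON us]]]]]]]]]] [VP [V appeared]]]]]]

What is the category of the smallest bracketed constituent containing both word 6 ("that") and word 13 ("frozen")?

Word 6 lies under S → VP → SBAR → COMP; word 13 lies under S → VP → SBAR → S → NP → PP → NP → ADJ. The lowest shared node is the SBAR.

SBAR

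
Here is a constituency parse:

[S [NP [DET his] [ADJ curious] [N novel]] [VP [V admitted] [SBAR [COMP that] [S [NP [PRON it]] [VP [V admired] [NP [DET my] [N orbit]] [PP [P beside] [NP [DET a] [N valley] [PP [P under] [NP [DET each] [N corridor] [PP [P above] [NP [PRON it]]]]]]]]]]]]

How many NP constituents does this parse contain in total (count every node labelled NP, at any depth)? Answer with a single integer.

6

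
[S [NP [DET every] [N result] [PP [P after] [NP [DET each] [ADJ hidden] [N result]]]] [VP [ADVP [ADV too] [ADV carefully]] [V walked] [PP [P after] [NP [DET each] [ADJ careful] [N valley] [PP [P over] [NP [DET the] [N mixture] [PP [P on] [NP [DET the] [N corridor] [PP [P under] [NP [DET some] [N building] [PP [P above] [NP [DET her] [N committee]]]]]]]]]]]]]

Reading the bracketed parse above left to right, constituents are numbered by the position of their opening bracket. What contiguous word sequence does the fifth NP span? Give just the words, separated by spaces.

In left-to-right order the NP constituents are "every result after each hidden result"; "each hidden result"; "each careful valley over the mixture on the corridor under some building above her committee"; "the mixture on the corridor under some building above her committee"; "the corridor under some building above her committee"; "some building above her committee"; "her committee". Number 5 is "the corridor under some building above her committee".

the corridor under some building above her committee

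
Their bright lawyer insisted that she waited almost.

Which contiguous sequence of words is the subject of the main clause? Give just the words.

their bright lawyer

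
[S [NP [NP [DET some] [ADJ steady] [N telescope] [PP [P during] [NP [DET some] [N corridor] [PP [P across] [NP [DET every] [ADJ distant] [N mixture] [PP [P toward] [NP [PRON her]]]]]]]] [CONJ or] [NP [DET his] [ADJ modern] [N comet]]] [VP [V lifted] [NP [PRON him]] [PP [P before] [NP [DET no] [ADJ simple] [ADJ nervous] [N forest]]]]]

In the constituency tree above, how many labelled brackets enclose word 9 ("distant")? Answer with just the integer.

8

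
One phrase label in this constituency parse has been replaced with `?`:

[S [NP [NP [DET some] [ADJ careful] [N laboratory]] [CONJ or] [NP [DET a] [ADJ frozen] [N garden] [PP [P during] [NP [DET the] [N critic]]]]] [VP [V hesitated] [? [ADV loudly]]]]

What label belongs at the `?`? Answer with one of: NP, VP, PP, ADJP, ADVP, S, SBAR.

Looking at what the `?` directly dominates — ADV 'loudly' — this is an adverb phrase (ADVP).

ADVP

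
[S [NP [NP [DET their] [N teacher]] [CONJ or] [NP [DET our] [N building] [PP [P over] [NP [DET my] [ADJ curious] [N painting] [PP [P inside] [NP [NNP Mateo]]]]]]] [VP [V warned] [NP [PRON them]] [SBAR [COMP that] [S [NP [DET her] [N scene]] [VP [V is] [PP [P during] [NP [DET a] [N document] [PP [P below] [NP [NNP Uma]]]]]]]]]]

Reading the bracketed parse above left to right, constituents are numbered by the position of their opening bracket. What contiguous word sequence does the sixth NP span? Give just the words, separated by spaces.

them

The NP opening brackets appear, in order, over: "their teacher or our building over my curious painting inside Mateo"; "their teacher"; "our building over my curious painting inside Mateo"; "my curious painting inside Mateo"; "Mateo"; "them"; "her scene"; "a document below Uma"; "Uma". The sixth one spans "them".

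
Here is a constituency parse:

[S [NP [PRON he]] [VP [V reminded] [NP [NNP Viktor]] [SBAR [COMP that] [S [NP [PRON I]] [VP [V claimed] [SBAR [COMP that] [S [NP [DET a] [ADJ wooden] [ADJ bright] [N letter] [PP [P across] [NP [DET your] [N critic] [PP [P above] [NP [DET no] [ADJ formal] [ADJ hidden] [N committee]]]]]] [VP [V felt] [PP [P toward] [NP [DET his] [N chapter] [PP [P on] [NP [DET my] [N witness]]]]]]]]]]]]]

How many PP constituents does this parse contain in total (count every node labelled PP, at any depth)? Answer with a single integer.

The PP constituents are: [PP across your critic above no formal hidden committee]; [PP above no formal hidden committee]; [PP toward his chapter on my witness]; [PP on my witness]. Total: 4.

4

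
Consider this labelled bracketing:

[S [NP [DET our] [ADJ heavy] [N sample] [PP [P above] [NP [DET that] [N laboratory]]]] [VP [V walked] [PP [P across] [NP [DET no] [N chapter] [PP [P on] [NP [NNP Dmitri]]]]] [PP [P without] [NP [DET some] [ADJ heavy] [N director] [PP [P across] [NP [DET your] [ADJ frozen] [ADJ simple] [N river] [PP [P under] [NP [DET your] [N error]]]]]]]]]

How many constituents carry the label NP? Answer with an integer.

7

Listing each NP by its span: [NP our heavy sample above that laboratory]; [NP that laboratory]; [NP no chapter on Dmitri]; [NP Dmitri]; [NP some heavy director across your frozen simple river under your error]; [NP your frozen simple river under your error] … — that makes 7.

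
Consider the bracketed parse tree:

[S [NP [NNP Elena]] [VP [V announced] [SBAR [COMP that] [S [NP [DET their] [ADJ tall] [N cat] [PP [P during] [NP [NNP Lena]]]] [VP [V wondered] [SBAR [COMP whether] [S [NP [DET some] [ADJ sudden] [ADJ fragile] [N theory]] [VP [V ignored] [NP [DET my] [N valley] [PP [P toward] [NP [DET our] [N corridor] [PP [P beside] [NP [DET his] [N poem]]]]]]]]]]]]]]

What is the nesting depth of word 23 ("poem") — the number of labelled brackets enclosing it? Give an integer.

14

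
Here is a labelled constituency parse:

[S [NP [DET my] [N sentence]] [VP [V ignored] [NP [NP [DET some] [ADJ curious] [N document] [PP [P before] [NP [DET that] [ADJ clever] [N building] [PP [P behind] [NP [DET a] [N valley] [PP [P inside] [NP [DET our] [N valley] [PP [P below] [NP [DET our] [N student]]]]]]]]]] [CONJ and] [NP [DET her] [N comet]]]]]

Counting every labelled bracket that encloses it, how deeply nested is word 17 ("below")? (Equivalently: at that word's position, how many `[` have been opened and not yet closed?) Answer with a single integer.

12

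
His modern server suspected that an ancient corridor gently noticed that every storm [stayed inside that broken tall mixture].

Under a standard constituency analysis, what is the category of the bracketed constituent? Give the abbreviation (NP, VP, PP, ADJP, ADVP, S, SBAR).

The span is built around the verb "stayed" — a verb phrase (VP).

VP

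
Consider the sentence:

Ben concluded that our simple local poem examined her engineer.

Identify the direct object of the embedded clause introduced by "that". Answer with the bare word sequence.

"examined" heads the VP of the embedded clause introduced by "that", and "her engineer" is its direct object.

her engineer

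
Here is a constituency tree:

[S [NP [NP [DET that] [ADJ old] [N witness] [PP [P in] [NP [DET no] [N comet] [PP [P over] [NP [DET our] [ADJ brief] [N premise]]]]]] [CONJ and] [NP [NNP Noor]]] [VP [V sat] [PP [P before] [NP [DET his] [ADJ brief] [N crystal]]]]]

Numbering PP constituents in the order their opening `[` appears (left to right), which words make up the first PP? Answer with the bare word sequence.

in no comet over our brief premise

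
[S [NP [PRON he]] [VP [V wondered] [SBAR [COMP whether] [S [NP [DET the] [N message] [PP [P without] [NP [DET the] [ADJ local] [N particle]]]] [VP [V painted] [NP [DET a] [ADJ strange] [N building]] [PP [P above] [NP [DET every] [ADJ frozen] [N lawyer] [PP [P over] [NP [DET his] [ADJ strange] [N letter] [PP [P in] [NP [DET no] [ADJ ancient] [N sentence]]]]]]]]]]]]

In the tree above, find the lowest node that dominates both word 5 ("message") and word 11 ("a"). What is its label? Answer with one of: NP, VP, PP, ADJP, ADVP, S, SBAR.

Word 5 lies under S → VP → SBAR → S → NP → N; word 11 lies under S → VP → SBAR → S → VP → NP → DET. The lowest shared node is the S.

S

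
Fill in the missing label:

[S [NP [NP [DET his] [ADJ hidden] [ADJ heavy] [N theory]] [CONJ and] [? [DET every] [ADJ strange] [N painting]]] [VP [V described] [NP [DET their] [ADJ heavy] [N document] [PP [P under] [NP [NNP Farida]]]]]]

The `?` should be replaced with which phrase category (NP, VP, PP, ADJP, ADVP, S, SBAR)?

Looking at what the `?` directly dominates — DET 'every', ADJ 'strange', N 'painting' — this is a noun phrase (NP).

NP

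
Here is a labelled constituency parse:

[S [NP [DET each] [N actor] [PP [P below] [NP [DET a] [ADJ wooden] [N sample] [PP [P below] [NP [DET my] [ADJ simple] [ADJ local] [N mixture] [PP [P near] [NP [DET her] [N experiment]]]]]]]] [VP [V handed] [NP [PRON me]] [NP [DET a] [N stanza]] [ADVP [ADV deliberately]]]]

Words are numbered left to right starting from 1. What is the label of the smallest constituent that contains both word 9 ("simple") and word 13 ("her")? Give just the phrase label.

NP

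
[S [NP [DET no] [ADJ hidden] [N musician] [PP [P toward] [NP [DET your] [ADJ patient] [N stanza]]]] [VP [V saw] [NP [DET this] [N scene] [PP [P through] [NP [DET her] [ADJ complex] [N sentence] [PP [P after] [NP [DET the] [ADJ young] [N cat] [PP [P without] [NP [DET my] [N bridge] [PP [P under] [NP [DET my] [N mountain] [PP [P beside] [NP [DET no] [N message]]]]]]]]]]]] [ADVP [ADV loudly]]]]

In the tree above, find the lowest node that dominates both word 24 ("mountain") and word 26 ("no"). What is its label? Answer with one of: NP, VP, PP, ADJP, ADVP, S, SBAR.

NP

Both words fall inside [NP my mountain beside no message] (words 23–27), and no smaller constituent contains them both. Label: NP.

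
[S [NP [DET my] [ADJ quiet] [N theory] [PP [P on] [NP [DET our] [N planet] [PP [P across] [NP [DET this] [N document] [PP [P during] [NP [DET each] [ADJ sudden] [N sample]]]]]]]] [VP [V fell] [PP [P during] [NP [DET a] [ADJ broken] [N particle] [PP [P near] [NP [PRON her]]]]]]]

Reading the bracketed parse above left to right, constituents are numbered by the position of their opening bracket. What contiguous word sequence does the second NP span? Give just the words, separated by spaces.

The NP opening brackets appear, in order, over: "my quiet theory on our planet across this document during each sudden sample"; "our planet across this document during each sudden sample"; "this document during each sudden sample"; "each sudden sample"; "a broken particle near her"; "her". The second one spans "our planet across this document during each sudden sample".

our planet across this document during each sudden sample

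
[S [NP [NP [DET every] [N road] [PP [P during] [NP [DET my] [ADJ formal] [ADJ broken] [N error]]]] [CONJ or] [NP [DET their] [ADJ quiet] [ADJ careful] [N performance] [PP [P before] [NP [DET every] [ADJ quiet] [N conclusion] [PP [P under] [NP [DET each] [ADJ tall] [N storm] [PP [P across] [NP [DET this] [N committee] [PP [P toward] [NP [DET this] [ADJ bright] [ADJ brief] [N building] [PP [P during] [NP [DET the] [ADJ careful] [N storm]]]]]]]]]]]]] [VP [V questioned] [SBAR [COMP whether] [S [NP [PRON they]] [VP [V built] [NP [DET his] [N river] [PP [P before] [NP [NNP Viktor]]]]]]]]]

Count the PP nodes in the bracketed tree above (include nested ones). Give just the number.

7

Listing each PP by its span: [PP during my formal broken error]; [PP before every quiet conclusion under each tall storm across this committee toward this bright brief building during the careful storm]; [PP under each tall storm across this committee toward this bright brief building during the careful storm]; [PP across this committee toward this bright brief building during the careful storm]; [PP toward this bright brief building during the careful storm]; [PP during the careful storm] … — that makes 7.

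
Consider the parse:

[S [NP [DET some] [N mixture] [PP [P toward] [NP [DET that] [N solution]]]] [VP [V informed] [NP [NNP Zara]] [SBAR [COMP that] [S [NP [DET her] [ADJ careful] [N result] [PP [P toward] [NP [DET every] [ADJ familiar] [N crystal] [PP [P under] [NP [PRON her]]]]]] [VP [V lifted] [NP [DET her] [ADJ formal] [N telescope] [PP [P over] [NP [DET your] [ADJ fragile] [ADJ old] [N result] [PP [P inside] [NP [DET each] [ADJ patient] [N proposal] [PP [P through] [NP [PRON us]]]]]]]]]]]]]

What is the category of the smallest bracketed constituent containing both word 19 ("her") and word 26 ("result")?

NP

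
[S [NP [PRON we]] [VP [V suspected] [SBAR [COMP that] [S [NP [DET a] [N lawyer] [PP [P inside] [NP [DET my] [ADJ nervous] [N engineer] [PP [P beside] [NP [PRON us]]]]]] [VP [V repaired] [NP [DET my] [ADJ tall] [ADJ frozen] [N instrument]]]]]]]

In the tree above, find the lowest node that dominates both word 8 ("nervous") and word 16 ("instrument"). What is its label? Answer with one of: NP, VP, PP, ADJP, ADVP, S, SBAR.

S

The smallest bracket enclosing both words is [S a lawyer inside my nervous engineer beside us repaired my tall frozen instrument], so the label is S.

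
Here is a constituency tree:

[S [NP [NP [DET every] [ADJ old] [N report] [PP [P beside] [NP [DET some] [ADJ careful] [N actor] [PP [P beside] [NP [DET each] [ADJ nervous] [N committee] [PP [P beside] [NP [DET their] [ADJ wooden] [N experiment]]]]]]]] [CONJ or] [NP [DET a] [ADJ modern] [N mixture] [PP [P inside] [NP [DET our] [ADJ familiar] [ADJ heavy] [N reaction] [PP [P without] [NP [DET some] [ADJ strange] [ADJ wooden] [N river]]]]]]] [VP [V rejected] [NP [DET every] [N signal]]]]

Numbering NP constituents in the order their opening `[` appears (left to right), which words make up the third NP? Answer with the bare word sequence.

In left-to-right order the NP constituents are "every old report beside some careful actor beside each nervous committee beside their wooden experiment or a modern mixture inside our familiar heavy reaction without some strange wooden river"; "every old report beside some careful actor beside each nervous committee beside their wooden experiment"; "some careful actor beside each nervous committee beside their wooden experiment"; "each nervous committee beside their wooden experiment"; "their wooden experiment"; "a modern mixture inside our familiar heavy reaction without some strange wooden river"; "our familiar heavy reaction without some strange wooden river"; "some strange wooden river"; "every signal". Number 3 is "some careful actor beside each nervous committee beside their wooden experiment".

some careful actor beside each nervous committee beside their wooden experiment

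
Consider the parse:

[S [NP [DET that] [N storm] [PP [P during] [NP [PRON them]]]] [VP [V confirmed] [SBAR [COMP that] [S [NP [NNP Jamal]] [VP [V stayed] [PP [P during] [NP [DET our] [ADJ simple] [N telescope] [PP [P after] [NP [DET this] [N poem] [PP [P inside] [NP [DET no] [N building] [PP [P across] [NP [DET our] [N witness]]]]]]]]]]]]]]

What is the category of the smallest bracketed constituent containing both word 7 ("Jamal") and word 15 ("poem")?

S

Both words fall inside [S Jamal stayed during our simple telescope after this poem inside no building across our witness] (words 7–21), and no smaller constituent contains them both. Label: S.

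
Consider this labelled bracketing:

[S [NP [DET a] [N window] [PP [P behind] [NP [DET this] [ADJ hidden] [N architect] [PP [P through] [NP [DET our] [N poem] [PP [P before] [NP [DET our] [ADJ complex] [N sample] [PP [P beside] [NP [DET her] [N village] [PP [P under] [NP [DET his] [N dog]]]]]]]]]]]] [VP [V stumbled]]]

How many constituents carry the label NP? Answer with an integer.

6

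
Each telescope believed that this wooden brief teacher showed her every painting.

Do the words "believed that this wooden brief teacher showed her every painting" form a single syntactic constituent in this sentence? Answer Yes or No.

The sequence corresponds to a single VP node — the verb phrase "believed that this wooden brief teacher showed her every painting".

Yes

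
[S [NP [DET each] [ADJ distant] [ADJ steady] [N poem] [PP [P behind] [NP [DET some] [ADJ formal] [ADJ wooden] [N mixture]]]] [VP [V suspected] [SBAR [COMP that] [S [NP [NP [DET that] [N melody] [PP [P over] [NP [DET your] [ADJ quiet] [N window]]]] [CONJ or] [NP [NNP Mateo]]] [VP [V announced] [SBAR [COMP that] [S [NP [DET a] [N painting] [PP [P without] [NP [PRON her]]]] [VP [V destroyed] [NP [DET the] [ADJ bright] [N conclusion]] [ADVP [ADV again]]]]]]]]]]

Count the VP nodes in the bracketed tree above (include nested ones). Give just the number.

Scanning left to right, an opening `[VP` appears at word positions 10, 20, 26 — 3 in total.

3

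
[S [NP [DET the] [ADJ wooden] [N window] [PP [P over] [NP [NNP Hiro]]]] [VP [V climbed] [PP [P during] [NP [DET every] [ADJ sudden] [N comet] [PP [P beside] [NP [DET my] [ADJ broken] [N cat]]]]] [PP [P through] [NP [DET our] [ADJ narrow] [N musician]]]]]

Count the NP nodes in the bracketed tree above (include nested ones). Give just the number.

5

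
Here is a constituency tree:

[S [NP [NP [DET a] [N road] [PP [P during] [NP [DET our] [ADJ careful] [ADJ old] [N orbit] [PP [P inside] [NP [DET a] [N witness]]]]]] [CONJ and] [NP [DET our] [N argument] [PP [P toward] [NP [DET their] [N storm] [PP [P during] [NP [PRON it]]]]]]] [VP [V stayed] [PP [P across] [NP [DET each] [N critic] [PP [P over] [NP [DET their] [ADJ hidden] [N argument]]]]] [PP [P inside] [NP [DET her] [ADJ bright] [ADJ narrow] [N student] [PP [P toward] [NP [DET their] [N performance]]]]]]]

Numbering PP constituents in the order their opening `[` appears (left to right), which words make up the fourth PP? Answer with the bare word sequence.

In left-to-right order the PP constituents are "during our careful old orbit inside a witness"; "inside a witness"; "toward their storm during it"; "during it"; "across each critic over their hidden argument"; "over their hidden argument"; "inside her bright narrow student toward their performance"; "toward their performance". Number 4 is "during it".

during it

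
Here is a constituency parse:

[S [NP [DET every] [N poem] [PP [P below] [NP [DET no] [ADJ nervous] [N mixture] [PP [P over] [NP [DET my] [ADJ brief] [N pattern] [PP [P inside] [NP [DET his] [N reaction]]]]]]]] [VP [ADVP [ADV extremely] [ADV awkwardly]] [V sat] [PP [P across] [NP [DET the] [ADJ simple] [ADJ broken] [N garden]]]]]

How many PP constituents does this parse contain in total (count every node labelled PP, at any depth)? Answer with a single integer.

Scanning left to right, an opening `[PP` appears at word positions 3, 7, 11, 17 — 4 in total.

4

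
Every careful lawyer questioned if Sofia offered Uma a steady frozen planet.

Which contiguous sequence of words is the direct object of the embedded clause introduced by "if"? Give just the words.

Within the embedded clause introduced by "if", the direct object of "offered" is "a steady frozen planet".

a steady frozen planet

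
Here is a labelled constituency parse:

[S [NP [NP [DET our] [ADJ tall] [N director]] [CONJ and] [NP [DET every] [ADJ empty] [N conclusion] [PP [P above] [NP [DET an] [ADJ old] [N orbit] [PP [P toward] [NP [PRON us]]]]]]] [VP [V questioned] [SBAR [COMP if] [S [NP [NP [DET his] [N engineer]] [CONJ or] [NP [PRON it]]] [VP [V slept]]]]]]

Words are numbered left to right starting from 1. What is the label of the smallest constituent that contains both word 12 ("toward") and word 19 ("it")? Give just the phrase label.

S

Both words fall inside [S our tall director and every empty conclusion above an old orbit toward us questioned if his engineer or it slept] (words 1–20), and no smaller constituent contains them both. Label: S.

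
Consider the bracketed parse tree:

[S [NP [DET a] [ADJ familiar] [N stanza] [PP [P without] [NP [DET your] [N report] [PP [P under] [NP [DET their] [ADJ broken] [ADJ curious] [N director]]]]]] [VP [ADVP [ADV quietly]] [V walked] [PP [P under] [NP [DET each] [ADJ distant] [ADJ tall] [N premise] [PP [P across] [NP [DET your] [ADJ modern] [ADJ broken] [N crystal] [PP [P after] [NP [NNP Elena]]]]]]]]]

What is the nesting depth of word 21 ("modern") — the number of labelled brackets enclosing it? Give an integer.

Counting open brackets not yet closed at "modern": [S [VP [PP [NP [PP [NP [ADJ = 7.

7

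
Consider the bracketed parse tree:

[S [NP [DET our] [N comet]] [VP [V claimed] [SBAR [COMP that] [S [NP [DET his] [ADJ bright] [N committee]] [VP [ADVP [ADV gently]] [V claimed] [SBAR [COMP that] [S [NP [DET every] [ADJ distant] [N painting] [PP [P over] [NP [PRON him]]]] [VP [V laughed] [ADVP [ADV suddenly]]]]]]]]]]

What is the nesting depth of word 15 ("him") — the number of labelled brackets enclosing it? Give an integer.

11

The word sits inside PRON, which is inside NP, inside PP, inside NP, inside S, inside SBAR, inside VP, inside S, inside SBAR, inside VP, inside S — 11 brackets in all.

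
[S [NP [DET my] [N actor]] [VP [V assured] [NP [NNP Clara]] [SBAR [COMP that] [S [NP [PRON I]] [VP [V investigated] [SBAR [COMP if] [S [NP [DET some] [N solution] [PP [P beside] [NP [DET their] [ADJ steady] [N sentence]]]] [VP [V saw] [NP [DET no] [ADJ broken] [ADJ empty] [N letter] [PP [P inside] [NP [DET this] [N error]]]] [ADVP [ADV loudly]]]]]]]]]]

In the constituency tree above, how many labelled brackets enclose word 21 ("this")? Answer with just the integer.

Counting open brackets not yet closed at "this": [S [VP [SBAR [S [VP [SBAR [S [VP [NP [PP [NP [DET = 12.

12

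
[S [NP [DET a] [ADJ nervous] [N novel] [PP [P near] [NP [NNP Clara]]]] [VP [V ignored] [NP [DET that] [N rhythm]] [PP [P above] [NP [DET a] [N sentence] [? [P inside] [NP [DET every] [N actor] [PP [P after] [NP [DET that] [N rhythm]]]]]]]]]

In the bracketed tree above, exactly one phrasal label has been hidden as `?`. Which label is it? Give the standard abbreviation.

PP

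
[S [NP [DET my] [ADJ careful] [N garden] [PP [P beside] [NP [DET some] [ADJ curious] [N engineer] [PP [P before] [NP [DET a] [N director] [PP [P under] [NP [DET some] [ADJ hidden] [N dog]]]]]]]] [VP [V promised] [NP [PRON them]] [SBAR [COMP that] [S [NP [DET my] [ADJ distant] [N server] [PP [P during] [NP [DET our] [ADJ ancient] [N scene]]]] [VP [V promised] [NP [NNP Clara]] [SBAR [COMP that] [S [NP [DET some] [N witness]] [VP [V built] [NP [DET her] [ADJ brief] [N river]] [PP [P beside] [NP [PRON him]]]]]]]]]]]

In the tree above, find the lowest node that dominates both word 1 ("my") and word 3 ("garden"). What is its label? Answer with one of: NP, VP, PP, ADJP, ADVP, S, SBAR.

Word 1 lies under S → NP → DET; word 3 lies under S → NP → N. The lowest shared node is the NP.

NP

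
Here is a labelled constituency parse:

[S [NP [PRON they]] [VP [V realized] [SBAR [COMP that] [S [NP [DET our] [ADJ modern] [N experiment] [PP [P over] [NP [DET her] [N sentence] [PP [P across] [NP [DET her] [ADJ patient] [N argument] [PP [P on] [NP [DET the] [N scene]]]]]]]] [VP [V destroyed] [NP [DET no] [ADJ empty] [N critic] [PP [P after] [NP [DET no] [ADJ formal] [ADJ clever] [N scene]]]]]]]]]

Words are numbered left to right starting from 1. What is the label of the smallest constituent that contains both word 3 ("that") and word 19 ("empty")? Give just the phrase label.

SBAR

Both words fall inside [SBAR that our modern experiment over her sentence across her patient argument on the scene destroyed no empty critic after no formal clever scene] (words 3–25), and no smaller constituent contains them both. Label: SBAR.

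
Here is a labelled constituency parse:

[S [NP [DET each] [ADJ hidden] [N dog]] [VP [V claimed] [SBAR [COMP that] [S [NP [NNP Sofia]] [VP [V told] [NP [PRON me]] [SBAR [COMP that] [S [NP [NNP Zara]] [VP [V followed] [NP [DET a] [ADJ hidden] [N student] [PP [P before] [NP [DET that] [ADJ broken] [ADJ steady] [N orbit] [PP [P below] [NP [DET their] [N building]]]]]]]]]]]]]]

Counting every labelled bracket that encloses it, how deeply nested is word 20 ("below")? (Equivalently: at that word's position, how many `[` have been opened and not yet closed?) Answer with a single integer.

13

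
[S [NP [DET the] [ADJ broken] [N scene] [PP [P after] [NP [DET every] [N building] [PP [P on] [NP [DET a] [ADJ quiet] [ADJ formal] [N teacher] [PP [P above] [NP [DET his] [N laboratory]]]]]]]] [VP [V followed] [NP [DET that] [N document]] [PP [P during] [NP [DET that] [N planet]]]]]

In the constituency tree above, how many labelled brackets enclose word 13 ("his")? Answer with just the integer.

9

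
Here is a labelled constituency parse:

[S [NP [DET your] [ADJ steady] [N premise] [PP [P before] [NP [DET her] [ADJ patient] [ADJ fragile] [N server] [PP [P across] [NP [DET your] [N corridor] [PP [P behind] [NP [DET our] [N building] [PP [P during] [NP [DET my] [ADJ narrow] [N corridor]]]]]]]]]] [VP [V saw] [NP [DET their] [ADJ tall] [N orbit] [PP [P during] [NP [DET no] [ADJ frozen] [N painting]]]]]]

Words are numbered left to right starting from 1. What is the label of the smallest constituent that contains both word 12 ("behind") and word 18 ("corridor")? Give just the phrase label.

PP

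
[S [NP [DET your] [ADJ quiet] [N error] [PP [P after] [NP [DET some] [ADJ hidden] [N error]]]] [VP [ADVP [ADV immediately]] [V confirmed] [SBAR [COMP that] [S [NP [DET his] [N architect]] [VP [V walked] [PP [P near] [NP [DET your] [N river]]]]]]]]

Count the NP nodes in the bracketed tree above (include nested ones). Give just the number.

Listing each NP by its span: [NP your quiet error after some hidden error]; [NP some hidden error]; [NP his architect]; [NP your river] — that makes 4.

4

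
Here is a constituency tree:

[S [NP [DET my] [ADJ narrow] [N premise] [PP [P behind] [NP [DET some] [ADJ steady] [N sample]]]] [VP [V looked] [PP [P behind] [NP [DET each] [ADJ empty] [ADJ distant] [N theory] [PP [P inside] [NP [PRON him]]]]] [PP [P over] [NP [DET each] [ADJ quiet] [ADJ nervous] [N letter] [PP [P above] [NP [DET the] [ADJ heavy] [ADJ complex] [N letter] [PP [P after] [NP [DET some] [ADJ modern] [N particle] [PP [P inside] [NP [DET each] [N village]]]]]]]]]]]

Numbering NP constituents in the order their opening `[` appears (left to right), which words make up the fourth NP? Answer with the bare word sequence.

him

The NP opening brackets appear, in order, over: "my narrow premise behind some steady sample"; "some steady sample"; "each empty distant theory inside him"; "him"; "each quiet nervous letter above the heavy complex letter after some modern particle inside each village"; "the heavy complex letter after some modern particle inside each village"; "some modern particle inside each village"; "each village". The fourth one spans "him".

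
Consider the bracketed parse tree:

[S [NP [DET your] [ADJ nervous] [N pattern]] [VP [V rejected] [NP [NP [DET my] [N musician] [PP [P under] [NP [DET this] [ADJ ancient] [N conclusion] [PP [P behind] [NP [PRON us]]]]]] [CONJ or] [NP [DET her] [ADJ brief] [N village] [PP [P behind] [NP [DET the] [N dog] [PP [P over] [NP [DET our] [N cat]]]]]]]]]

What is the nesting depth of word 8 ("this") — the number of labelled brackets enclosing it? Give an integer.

Counting open brackets not yet closed at "this": [S [VP [NP [NP [PP [NP [DET = 7.

7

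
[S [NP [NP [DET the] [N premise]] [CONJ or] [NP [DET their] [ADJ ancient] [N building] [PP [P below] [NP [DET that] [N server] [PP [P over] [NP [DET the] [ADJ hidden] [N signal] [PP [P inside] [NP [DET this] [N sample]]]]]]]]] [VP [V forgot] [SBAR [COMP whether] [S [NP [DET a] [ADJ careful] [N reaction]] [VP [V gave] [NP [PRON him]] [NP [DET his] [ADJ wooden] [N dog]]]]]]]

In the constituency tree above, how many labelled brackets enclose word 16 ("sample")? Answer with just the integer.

10

The word sits inside N, which is inside NP, inside PP, inside NP, inside PP, inside NP, inside PP, inside NP, inside NP, inside S — 10 brackets in all.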